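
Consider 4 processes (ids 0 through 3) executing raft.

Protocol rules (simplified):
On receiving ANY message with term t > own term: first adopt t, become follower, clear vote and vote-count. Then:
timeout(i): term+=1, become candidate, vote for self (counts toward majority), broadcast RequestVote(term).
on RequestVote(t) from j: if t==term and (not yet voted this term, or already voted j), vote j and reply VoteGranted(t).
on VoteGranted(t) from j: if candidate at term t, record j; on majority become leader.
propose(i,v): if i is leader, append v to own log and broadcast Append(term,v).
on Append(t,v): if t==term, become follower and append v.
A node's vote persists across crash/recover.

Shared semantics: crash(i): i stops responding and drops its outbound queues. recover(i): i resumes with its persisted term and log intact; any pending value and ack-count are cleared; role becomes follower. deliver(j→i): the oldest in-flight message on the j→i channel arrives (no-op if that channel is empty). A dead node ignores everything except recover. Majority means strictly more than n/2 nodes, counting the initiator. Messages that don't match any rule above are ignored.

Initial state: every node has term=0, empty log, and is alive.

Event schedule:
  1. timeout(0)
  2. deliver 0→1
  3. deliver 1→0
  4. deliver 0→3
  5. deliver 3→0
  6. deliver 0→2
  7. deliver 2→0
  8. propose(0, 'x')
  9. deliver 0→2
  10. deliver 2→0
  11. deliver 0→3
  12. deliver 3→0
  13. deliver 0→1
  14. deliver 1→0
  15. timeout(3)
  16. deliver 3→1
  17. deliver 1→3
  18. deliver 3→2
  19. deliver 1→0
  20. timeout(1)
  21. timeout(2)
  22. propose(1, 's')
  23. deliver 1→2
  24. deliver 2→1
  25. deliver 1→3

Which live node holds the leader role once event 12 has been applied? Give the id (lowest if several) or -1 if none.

0

e1 timeout(0): 0[cand,t=1,-]
e2 deliver 0→1: 1[foll,t=1,-]
e3 deliver 1→0: ·
e4 deliver 0→3: 3[foll,t=1,-]
e5 deliver 3→0: 0[lead,t=1,-]
e6 deliver 0→2: 2[foll,t=1,-]
e7 deliver 2→0: ·
e8 propose(0,'x'): 0[lead,t=1,x]
e9 deliver 0→2: 2[foll,t=1,x]
e10 deliver 2→0: ·
e11 deliver 0→3: 3[foll,t=1,x]
e12 deliver 3→0: ·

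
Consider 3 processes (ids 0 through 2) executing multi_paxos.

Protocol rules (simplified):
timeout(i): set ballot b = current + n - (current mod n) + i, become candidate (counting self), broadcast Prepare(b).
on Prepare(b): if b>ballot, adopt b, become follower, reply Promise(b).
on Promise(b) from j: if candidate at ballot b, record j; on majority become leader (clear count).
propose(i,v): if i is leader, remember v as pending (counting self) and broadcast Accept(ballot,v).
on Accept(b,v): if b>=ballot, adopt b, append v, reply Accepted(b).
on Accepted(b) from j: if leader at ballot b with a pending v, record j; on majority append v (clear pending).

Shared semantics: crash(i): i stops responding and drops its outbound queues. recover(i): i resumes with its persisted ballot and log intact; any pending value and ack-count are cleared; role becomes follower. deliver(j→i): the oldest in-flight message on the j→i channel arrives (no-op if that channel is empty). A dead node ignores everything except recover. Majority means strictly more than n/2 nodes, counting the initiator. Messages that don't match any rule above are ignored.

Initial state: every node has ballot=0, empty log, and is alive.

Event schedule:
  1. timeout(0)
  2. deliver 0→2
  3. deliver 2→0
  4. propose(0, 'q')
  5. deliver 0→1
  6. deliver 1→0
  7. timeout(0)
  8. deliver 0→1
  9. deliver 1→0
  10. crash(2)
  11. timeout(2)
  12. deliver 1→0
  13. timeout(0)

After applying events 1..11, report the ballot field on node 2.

[1] timeout(0) → N0(cand b3 [-])
[2] deliver 0→2 → N2(foll b3 [-])
[3] deliver 2→0 → N0(lead b3 [-])
[4] propose(0,'q') → ∅
[5] deliver 0→1 → N1(foll b3 [-])
[6] deliver 1→0 → ∅
[7] timeout(0) → N0(cand b6 [-])
[8] deliver 0→1 → N1(foll b3 [q])
[9] deliver 1→0 → ∅
[10] crash(2) → N2(✗foll b3 [-])
[11] timeout(2) → ∅

3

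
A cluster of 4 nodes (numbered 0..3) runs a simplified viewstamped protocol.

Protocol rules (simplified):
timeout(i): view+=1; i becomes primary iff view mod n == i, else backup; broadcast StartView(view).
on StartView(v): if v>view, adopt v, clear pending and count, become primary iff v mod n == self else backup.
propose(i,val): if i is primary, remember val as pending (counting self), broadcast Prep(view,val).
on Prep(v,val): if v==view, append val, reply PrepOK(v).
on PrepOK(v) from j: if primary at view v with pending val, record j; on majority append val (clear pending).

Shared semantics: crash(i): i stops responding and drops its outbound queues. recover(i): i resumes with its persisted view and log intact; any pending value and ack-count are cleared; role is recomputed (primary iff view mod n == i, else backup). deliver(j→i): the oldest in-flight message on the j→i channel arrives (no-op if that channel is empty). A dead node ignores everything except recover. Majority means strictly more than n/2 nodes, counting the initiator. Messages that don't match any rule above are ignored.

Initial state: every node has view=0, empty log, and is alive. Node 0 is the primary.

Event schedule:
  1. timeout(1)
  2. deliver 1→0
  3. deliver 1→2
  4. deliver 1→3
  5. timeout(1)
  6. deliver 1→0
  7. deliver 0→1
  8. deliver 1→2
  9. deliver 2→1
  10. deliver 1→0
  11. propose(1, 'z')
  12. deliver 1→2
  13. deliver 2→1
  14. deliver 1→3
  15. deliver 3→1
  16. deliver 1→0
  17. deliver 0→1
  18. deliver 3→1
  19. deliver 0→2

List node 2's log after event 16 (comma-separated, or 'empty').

empty

e1 timeout(1): 1[prim,v=1,-]
e2 deliver 1→0: 0[back,v=1,-]
e3 deliver 1→2: 2[back,v=1,-]
e4 deliver 1→3: 3[back,v=1,-]
e5 timeout(1): 1[back,v=2,-]
e6 deliver 1→0: 0[back,v=2,-]
e7 deliver 0→1: ·
e8 deliver 1→2: 2[prim,v=2,-]
e9 deliver 2→1: ·
e10 deliver 1→0: ·
e11 propose(1,'z'): ·
e12 deliver 1→2: ·
e13 deliver 2→1: ·
e14 deliver 1→3: 3[back,v=2,-]
e15 deliver 3→1: ·
e16 deliver 1→0: ·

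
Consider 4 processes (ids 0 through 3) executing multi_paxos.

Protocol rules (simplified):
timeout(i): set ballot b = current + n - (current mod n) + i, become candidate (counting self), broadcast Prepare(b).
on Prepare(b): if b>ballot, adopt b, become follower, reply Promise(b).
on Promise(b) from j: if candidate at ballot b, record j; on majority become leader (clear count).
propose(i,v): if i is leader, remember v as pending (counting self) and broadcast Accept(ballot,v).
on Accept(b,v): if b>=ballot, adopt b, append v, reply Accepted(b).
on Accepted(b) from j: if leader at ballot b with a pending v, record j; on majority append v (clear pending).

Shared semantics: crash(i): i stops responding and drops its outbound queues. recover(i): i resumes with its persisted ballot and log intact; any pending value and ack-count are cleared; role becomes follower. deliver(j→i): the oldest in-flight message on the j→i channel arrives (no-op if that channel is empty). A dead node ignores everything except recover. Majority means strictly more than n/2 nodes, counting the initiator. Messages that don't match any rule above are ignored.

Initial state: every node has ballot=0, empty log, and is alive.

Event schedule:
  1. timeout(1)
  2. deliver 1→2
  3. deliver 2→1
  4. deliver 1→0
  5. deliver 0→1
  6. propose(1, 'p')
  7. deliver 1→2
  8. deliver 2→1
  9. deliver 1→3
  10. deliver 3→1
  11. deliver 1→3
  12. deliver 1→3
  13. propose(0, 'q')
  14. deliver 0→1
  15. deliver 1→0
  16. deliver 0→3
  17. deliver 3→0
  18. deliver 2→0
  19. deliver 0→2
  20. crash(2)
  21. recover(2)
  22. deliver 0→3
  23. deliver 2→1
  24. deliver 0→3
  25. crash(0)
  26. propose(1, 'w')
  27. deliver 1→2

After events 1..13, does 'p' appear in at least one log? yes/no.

step 1 timeout(1): 1={cand,b=5,log=-}
step 2 deliver 1→2: 2={foll,b=5,log=-}
step 3 deliver 2→1: —
step 4 deliver 1→0: 0={foll,b=5,log=-}
step 5 deliver 0→1: 1={lead,b=5,log=-}
step 6 propose(1,'p'): —
step 7 deliver 1→2: 2={foll,b=5,log=p}
step 8 deliver 2→1: —
step 9 deliver 1→3: 3={foll,b=5,log=-}
step 10 deliver 3→1: —
step 11 deliver 1→3: 3={foll,b=5,log=p}
step 12 deliver 1→3: —
step 13 propose(0,'q'): —

yes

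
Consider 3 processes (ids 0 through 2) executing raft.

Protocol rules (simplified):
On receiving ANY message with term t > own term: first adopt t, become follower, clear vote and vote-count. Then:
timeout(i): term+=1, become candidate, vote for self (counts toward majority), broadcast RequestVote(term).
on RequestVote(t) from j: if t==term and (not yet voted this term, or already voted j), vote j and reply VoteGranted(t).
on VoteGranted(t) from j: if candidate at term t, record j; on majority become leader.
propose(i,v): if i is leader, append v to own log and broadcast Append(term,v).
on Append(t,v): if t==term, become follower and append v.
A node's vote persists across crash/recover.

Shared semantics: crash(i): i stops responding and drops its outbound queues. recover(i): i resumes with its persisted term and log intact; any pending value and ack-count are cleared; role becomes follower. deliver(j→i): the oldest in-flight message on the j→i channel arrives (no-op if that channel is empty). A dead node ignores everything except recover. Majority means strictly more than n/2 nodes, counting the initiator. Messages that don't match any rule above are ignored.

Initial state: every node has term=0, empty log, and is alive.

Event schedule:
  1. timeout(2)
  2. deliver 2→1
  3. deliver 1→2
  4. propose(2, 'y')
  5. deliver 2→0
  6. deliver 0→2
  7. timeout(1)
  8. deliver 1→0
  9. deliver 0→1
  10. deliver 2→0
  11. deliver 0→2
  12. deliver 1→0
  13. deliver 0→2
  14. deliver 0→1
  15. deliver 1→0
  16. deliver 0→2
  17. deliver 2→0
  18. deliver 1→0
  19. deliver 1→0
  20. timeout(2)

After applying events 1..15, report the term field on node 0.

after 1 — timeout(2): n2:cand/t1/[-]
after 2 — deliver 2→1: n1:foll/t1/[-]
after 3 — deliver 1→2: n2:lead/t1/[-]
after 4 — propose(2,'y'): n2:lead/t1/[y]
after 5 — deliver 2→0: n0:foll/t1/[-]
after 6 — deliver 0→2: ·
after 7 — timeout(1): n1:cand/t2/[-]
after 8 — deliver 1→0: n0:foll/t2/[-]
after 9 — deliver 0→1: n1:lead/t2/[-]
after 10 — deliver 2→0: ·
after 11 — deliver 0→2: ·
after 12 — deliver 1→0: ·
after 13 — deliver 0→2: ·
after 14 — deliver 0→1: ·
after 15 — deliver 1→0: ·

2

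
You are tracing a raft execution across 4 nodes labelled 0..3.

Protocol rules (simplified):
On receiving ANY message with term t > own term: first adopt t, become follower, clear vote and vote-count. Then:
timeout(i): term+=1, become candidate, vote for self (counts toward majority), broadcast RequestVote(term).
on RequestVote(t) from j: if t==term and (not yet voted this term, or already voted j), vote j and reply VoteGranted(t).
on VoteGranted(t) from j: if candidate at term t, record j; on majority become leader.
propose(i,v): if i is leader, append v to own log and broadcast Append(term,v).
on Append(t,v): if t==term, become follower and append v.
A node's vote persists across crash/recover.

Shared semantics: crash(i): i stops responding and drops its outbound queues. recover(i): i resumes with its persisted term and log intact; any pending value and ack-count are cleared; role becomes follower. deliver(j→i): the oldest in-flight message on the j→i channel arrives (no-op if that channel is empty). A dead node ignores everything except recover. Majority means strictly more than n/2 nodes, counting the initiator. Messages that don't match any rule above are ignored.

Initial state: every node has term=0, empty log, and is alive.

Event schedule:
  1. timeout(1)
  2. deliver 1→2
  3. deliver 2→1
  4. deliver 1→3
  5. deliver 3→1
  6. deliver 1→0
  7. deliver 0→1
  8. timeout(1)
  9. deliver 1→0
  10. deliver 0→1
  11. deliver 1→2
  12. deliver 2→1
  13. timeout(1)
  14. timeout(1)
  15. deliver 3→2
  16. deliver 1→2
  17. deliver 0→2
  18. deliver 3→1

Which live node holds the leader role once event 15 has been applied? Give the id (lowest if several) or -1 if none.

-1

e1 timeout(1): 1[cand,t=1,-]
e2 deliver 1→2: 2[foll,t=1,-]
e3 deliver 2→1: ·
e4 deliver 1→3: 3[foll,t=1,-]
e5 deliver 3→1: 1[lead,t=1,-]
e6 deliver 1→0: 0[foll,t=1,-]
e7 deliver 0→1: ·
e8 timeout(1): 1[cand,t=2,-]
e9 deliver 1→0: 0[foll,t=2,-]
e10 deliver 0→1: ·
e11 deliver 1→2: 2[foll,t=2,-]
e12 deliver 2→1: 1[lead,t=2,-]
e13 timeout(1): 1[cand,t=3,-]
e14 timeout(1): 1[cand,t=4,-]
e15 deliver 3→2: ·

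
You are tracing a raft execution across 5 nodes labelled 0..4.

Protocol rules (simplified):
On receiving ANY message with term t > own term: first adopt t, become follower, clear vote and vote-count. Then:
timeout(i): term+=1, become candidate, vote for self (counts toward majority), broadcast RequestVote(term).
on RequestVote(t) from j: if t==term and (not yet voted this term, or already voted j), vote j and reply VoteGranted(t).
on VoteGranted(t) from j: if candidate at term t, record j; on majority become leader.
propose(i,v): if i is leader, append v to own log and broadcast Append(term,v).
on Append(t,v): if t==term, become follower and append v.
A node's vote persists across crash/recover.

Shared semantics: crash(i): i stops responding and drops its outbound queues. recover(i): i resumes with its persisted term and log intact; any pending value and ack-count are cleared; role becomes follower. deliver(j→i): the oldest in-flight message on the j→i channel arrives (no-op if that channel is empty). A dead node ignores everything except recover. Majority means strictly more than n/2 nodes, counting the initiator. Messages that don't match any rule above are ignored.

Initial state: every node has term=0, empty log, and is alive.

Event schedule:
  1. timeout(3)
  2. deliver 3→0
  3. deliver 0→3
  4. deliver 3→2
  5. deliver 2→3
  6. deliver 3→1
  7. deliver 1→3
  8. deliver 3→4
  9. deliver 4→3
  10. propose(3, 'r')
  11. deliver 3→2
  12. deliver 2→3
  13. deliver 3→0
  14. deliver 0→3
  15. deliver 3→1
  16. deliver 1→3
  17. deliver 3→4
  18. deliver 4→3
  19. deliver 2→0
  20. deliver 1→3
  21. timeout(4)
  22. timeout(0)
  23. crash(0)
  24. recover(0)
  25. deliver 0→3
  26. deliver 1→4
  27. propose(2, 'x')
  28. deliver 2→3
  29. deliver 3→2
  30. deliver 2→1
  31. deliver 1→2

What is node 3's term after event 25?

after 1 — timeout(3): n3:cand/t1/[-]
after 2 — deliver 3→0: n0:foll/t1/[-]
after 3 — deliver 0→3: ·
after 4 — deliver 3→2: n2:foll/t1/[-]
after 5 — deliver 2→3: n3:lead/t1/[-]
after 6 — deliver 3→1: n1:foll/t1/[-]
after 7 — deliver 1→3: ·
after 8 — deliver 3→4: n4:foll/t1/[-]
after 9 — deliver 4→3: ·
after 10 — propose(3,'r'): n3:lead/t1/[r]
after 11 — deliver 3→2: n2:foll/t1/[r]
after 12 — deliver 2→3: ·
after 13 — deliver 3→0: n0:foll/t1/[r]
after 14 — deliver 0→3: ·
after 15 — deliver 3→1: n1:foll/t1/[r]
after 16 — deliver 1→3: ·
after 17 — deliver 3→4: n4:foll/t1/[r]
after 18 — deliver 4→3: ·
after 19 — deliver 2→0: ·
after 20 — deliver 1→3: ·
after 21 — timeout(4): n4:cand/t2/[r]
after 22 — timeout(0): n0:cand/t2/[r]
after 23 — crash(0): n0:✗cand/t2/[r]
after 24 — recover(0): n0:foll/t2/[r]
after 25 — deliver 0→3: ·

1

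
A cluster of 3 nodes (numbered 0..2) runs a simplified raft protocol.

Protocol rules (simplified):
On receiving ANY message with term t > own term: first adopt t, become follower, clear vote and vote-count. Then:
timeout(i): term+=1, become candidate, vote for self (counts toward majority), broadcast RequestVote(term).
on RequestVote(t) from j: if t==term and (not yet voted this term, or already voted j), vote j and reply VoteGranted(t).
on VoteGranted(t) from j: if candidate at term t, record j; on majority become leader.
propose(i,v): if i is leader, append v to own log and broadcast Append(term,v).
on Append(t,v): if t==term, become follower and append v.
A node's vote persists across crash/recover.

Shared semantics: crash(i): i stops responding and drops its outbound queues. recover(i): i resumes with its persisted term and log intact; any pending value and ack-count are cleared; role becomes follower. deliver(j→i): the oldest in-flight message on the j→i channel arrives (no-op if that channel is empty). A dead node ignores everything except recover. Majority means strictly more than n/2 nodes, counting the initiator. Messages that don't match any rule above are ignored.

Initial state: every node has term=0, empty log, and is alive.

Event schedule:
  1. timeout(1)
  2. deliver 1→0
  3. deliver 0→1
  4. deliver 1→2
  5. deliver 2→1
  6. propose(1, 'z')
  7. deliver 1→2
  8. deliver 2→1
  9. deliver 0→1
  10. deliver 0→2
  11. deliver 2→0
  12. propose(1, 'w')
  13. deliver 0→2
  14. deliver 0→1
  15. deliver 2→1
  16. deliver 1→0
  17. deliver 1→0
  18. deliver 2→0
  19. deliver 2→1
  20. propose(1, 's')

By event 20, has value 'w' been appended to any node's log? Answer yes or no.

yes

step 1 timeout(1): 1={cand,t=1,log=-}
step 2 deliver 1→0: 0={foll,t=1,log=-}
step 3 deliver 0→1: 1={lead,t=1,log=-}
step 4 deliver 1→2: 2={foll,t=1,log=-}
step 5 deliver 2→1: —
step 6 propose(1,'z'): 1={lead,t=1,log=z}
step 7 deliver 1→2: 2={foll,t=1,log=z}
step 8 deliver 2→1: —
step 9 deliver 0→1: —
step 10 deliver 0→2: —
step 11 deliver 2→0: —
step 12 propose(1,'w'): 1={lead,t=1,log=z,w}
step 13 deliver 0→2: —
step 14 deliver 0→1: —
step 15 deliver 2→1: —
step 16 deliver 1→0: 0={foll,t=1,log=z}
step 17 deliver 1→0: 0={foll,t=1,log=z,w}
step 18 deliver 2→0: —
step 19 deliver 2→1: —
step 20 propose(1,'s'): 1={lead,t=1,log=z,w,s}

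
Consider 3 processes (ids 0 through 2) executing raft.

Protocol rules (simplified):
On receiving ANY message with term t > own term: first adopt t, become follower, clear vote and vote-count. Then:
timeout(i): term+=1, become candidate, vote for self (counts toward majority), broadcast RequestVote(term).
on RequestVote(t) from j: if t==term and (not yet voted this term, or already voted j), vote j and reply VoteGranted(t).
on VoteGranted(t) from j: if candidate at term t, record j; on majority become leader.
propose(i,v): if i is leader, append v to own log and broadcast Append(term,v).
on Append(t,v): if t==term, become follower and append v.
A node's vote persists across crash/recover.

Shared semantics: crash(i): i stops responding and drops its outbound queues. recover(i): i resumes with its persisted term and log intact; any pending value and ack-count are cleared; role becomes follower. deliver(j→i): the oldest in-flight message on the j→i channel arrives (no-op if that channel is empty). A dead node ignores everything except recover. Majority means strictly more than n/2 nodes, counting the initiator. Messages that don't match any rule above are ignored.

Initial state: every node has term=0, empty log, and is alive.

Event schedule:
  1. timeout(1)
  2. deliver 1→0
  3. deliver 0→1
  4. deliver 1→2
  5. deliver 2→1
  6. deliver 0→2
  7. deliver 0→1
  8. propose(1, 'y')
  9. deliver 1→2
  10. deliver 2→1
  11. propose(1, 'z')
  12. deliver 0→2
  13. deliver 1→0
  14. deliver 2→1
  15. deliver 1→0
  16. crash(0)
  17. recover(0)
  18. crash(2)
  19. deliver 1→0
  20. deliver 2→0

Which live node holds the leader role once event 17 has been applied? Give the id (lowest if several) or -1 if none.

step 1 timeout(1): 1={cand,t=1,log=-}
step 2 deliver 1→0: 0={foll,t=1,log=-}
step 3 deliver 0→1: 1={lead,t=1,log=-}
step 4 deliver 1→2: 2={foll,t=1,log=-}
step 5 deliver 2→1: —
step 6 deliver 0→2: —
step 7 deliver 0→1: —
step 8 propose(1,'y'): 1={lead,t=1,log=y}
step 9 deliver 1→2: 2={foll,t=1,log=y}
step 10 deliver 2→1: —
step 11 propose(1,'z'): 1={lead,t=1,log=y,z}
step 12 deliver 0→2: —
step 13 deliver 1→0: 0={foll,t=1,log=y}
step 14 deliver 2→1: —
step 15 deliver 1→0: 0={foll,t=1,log=y,z}
step 16 crash(0): 0={✗foll,t=1,log=y,z}
step 17 recover(0): 0={foll,t=1,log=y,z}

1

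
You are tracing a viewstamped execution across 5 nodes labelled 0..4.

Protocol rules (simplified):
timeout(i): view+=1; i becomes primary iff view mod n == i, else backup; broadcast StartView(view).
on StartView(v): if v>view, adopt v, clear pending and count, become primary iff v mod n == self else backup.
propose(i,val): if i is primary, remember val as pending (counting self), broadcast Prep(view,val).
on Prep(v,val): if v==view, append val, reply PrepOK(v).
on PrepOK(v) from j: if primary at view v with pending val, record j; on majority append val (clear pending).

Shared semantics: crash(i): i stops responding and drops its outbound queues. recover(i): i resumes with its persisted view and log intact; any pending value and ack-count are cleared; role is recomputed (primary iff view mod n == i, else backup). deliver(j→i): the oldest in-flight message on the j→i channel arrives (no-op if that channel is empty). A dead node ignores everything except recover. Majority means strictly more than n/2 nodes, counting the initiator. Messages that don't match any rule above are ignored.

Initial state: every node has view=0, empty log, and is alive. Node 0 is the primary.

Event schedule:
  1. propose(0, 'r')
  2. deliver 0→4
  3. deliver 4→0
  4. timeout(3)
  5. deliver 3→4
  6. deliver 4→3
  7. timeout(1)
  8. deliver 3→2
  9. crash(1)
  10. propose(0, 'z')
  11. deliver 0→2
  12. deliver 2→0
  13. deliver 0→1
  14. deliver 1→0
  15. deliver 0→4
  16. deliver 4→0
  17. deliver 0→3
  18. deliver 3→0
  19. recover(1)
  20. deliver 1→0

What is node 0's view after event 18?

1

e1 propose(0,'r'): ·
e2 deliver 0→4: 4[back,v=0,r]
e3 deliver 4→0: ·
e4 timeout(3): 3[back,v=1,-]
e5 deliver 3→4: 4[back,v=1,r]
e6 deliver 4→3: ·
e7 timeout(1): 1[prim,v=1,-]
e8 deliver 3→2: 2[back,v=1,-]
e9 crash(1): 1[✗prim,v=1,-]
e10 propose(0,'z'): ·
e11 deliver 0→2: ·
e12 deliver 2→0: ·
e13 deliver 0→1: ·
e14 deliver 1→0: ·
e15 deliver 0→4: ·
e16 deliver 4→0: ·
e17 deliver 0→3: ·
e18 deliver 3→0: 0[back,v=1,-]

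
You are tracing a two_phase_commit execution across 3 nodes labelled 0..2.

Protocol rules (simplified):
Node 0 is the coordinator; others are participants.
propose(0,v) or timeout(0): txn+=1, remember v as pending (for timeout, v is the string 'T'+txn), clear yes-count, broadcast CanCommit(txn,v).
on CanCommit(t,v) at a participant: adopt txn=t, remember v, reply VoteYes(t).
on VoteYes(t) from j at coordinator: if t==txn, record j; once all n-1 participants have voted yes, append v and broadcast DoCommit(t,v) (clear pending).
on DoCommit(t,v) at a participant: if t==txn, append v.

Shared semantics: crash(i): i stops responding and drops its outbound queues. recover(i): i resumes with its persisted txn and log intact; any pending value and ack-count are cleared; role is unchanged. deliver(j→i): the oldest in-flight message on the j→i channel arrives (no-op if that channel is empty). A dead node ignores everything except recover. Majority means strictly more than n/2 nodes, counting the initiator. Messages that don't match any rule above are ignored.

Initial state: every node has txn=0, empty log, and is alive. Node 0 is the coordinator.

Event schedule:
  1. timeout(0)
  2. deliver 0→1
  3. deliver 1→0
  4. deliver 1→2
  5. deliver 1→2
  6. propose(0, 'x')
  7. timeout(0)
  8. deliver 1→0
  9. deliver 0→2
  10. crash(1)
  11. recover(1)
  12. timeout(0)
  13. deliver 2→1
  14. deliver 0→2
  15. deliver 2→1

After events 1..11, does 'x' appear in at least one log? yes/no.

no

after 1 — timeout(0): n0:coor/t1/[-]
after 2 — deliver 0→1: n1:part/t1/[-]
after 3 — deliver 1→0: ·
after 4 — deliver 1→2: ·
after 5 — deliver 1→2: ·
after 6 — propose(0,'x'): n0:coor/t2/[-]
after 7 — timeout(0): n0:coor/t3/[-]
after 8 — deliver 1→0: ·
after 9 — deliver 0→2: n2:part/t1/[-]
after 10 — crash(1): n1:✗part/t1/[-]
after 11 — recover(1): n1:part/t1/[-]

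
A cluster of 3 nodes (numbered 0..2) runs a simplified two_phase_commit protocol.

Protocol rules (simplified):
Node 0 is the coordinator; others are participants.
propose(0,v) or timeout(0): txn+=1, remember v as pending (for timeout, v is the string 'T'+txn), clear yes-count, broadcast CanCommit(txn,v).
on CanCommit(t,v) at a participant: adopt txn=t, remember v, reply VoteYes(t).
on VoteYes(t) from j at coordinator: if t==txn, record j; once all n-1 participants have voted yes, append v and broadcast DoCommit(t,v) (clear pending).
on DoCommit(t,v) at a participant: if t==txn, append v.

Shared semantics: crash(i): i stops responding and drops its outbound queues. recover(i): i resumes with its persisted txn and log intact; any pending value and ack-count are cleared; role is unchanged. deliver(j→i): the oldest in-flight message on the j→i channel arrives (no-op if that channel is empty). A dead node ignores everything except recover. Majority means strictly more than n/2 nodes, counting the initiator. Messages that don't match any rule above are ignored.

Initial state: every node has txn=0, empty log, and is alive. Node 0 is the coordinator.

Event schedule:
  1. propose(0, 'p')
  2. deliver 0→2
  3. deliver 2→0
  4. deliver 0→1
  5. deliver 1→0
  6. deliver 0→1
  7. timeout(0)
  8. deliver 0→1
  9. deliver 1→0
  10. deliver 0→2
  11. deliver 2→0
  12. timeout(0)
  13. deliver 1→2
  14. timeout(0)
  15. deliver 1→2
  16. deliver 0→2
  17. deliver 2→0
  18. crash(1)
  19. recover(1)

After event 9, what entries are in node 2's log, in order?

empty

1. propose(0,'p'):  <0:coor t1 ->
2. deliver 0→2:  <2:part t1 ->
3. deliver 2→0:  nop
4. deliver 0→1:  <1:part t1 ->
5. deliver 1→0:  <0:coor t1 p>
6. deliver 0→1:  <1:part t1 p>
7. timeout(0):  <0:coor t2 p>
8. deliver 0→1:  <1:part t2 p>
9. deliver 1→0:  nop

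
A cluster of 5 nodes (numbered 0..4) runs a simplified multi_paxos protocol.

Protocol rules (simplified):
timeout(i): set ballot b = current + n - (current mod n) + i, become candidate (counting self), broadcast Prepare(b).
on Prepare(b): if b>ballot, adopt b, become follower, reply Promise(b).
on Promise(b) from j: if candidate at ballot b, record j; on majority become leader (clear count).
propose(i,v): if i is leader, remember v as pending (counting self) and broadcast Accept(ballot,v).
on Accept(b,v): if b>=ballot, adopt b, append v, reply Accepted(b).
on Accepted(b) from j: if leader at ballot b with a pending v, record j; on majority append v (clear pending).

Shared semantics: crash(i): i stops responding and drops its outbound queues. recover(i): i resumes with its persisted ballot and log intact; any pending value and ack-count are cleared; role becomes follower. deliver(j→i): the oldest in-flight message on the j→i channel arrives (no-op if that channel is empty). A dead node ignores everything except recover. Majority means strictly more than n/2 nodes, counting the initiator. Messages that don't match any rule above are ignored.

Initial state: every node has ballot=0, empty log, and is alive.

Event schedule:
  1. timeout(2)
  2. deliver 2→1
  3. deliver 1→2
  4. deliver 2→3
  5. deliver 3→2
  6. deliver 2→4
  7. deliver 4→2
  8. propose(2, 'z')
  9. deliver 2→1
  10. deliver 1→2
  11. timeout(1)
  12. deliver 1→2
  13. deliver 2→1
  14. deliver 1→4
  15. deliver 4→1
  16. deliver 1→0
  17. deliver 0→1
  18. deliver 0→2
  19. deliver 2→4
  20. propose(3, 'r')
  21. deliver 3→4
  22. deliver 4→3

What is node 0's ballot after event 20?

after 1 — timeout(2): n2:cand/b7/[-]
after 2 — deliver 2→1: n1:foll/b7/[-]
after 3 — deliver 1→2: ·
after 4 — deliver 2→3: n3:foll/b7/[-]
after 5 — deliver 3→2: n2:lead/b7/[-]
after 6 — deliver 2→4: n4:foll/b7/[-]
after 7 — deliver 4→2: ·
after 8 — propose(2,'z'): ·
after 9 — deliver 2→1: n1:foll/b7/[z]
after 10 — deliver 1→2: ·
after 11 — timeout(1): n1:cand/b11/[z]
after 12 — deliver 1→2: n2:foll/b11/[-]
after 13 — deliver 2→1: ·
after 14 — deliver 1→4: n4:foll/b11/[-]
after 15 — deliver 4→1: n1:lead/b11/[z]
after 16 — deliver 1→0: n0:foll/b11/[-]
after 17 — deliver 0→1: ·
after 18 — deliver 0→2: ·
after 19 — deliver 2→4: ·
after 20 — propose(3,'r'): ·

11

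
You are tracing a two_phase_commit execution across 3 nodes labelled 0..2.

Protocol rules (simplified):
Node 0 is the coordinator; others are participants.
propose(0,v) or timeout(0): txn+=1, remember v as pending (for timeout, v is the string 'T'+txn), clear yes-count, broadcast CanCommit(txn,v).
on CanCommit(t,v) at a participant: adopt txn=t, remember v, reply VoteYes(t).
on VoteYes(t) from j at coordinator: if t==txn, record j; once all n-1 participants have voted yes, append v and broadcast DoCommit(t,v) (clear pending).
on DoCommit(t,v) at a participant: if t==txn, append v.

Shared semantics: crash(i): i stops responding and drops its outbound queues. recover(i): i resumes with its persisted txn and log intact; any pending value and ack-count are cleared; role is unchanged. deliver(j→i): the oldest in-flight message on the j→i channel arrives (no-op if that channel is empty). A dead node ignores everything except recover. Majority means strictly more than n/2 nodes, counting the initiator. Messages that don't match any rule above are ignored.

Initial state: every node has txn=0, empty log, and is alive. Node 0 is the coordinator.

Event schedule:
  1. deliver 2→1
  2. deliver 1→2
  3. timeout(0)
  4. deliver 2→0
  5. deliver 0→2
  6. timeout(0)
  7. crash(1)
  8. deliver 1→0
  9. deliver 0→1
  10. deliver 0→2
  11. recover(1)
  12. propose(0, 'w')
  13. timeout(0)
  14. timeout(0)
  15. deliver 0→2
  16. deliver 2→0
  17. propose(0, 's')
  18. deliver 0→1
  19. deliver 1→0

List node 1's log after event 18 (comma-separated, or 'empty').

e1 deliver 2→1: ·
e2 deliver 1→2: ·
e3 timeout(0): 0[coor,t=1,-]
e4 deliver 2→0: ·
e5 deliver 0→2: 2[part,t=1,-]
e6 timeout(0): 0[coor,t=2,-]
e7 crash(1): 1[✗part,t=0,-]
e8 deliver 1→0: ·
e9 deliver 0→1: ·
e10 deliver 0→2: 2[part,t=2,-]
e11 recover(1): 1[part,t=0,-]
e12 propose(0,'w'): 0[coor,t=3,-]
e13 timeout(0): 0[coor,t=4,-]
e14 timeout(0): 0[coor,t=5,-]
e15 deliver 0→2: 2[part,t=3,-]
e16 deliver 2→0: ·
e17 propose(0,'s'): 0[coor,t=6,-]
e18 deliver 0→1: 1[part,t=1,-]

empty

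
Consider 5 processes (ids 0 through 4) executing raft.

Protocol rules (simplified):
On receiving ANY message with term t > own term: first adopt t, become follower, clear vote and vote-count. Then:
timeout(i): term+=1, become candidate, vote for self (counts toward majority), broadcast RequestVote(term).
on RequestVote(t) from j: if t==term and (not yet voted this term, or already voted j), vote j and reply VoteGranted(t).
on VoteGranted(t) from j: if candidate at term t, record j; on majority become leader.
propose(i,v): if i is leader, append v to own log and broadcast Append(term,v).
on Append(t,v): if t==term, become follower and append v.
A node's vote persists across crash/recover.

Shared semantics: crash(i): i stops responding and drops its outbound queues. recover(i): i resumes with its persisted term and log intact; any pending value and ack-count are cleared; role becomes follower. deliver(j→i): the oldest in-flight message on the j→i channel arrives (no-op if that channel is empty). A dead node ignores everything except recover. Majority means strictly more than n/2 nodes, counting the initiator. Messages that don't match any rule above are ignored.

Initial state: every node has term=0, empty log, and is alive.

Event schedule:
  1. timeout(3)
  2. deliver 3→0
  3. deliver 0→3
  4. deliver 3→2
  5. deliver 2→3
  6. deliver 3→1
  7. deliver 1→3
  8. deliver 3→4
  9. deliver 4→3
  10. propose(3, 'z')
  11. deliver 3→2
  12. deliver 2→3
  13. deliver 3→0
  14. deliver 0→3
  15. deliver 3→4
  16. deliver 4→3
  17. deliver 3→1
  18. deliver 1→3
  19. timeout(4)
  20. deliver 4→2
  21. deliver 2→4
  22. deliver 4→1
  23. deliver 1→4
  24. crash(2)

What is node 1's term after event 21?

step 1 timeout(3): 3={cand,t=1,log=-}
step 2 deliver 3→0: 0={foll,t=1,log=-}
step 3 deliver 0→3: —
step 4 deliver 3→2: 2={foll,t=1,log=-}
step 5 deliver 2→3: 3={lead,t=1,log=-}
step 6 deliver 3→1: 1={foll,t=1,log=-}
step 7 deliver 1→3: —
step 8 deliver 3→4: 4={foll,t=1,log=-}
step 9 deliver 4→3: —
step 10 propose(3,'z'): 3={lead,t=1,log=z}
step 11 deliver 3→2: 2={foll,t=1,log=z}
step 12 deliver 2→3: —
step 13 deliver 3→0: 0={foll,t=1,log=z}
step 14 deliver 0→3: —
step 15 deliver 3→4: 4={foll,t=1,log=z}
step 16 deliver 4→3: —
step 17 deliver 3→1: 1={foll,t=1,log=z}
step 18 deliver 1→3: —
step 19 timeout(4): 4={cand,t=2,log=z}
step 20 deliver 4→2: 2={foll,t=2,log=z}
step 21 deliver 2→4: —

1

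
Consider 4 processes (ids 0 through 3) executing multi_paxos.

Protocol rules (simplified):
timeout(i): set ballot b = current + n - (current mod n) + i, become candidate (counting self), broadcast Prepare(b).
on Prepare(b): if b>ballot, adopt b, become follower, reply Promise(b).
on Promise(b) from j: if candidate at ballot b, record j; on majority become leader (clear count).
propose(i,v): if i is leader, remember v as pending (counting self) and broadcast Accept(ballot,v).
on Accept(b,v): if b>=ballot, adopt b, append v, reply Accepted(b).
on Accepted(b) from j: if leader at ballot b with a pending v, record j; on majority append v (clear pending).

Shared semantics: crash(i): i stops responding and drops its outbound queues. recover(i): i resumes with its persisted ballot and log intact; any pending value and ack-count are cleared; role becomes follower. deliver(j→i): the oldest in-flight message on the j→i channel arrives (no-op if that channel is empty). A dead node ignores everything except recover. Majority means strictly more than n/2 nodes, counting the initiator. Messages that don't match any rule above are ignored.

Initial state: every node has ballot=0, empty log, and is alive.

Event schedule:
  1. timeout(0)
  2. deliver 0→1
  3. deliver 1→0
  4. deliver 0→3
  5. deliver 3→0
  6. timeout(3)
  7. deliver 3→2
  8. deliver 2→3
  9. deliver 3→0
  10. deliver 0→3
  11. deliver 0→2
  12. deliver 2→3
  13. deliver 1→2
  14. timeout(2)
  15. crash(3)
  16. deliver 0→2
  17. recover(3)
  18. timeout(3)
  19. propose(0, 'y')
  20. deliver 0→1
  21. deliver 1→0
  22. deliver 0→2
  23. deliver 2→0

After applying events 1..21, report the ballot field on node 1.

after 1 — timeout(0): n0:cand/b4/[-]
after 2 — deliver 0→1: n1:foll/b4/[-]
after 3 — deliver 1→0: ·
after 4 — deliver 0→3: n3:foll/b4/[-]
after 5 — deliver 3→0: n0:lead/b4/[-]
after 6 — timeout(3): n3:cand/b11/[-]
after 7 — deliver 3→2: n2:foll/b11/[-]
after 8 — deliver 2→3: ·
after 9 — deliver 3→0: n0:foll/b11/[-]
after 10 — deliver 0→3: n3:lead/b11/[-]
after 11 — deliver 0→2: ·
after 12 — deliver 2→3: ·
after 13 — deliver 1→2: ·
after 14 — timeout(2): n2:cand/b14/[-]
after 15 — crash(3): n3:✗lead/b11/[-]
after 16 — deliver 0→2: ·
after 17 — recover(3): n3:foll/b11/[-]
after 18 — timeout(3): n3:cand/b15/[-]
after 19 — propose(0,'y'): ·
after 20 — deliver 0→1: ·
after 21 — deliver 1→0: ·

4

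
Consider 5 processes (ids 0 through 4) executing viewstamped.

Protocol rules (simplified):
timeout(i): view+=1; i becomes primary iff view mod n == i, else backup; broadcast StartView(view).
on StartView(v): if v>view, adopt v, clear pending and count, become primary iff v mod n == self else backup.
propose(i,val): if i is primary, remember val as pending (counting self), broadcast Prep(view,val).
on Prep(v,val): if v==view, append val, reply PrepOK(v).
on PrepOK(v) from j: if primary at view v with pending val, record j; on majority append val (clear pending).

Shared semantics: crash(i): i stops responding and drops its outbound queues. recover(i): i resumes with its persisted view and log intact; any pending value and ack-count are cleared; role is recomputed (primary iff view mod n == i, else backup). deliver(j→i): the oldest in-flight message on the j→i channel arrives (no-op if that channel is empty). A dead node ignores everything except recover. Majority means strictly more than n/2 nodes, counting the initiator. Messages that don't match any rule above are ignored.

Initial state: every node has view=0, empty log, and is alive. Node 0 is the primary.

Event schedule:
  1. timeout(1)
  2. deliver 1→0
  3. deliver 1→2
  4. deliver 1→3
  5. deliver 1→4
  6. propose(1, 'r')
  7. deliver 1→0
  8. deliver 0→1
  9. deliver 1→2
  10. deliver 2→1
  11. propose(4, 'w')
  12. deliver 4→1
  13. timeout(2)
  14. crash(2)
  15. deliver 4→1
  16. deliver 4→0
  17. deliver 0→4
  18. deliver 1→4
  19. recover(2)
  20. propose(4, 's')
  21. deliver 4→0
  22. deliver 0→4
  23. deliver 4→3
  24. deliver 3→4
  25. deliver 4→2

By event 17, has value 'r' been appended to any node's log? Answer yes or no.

yes

after 1 — timeout(1): n1:prim/v1/[-]
after 2 — deliver 1→0: n0:back/v1/[-]
after 3 — deliver 1→2: n2:back/v1/[-]
after 4 — deliver 1→3: n3:back/v1/[-]
after 5 — deliver 1→4: n4:back/v1/[-]
after 6 — propose(1,'r'): ·
after 7 — deliver 1→0: n0:back/v1/[r]
after 8 — deliver 0→1: ·
after 9 — deliver 1→2: n2:back/v1/[r]
after 10 — deliver 2→1: n1:prim/v1/[r]
after 11 — propose(4,'w'): ·
after 12 — deliver 4→1: ·
after 13 — timeout(2): n2:prim/v2/[r]
after 14 — crash(2): n2:✗prim/v2/[r]
after 15 — deliver 4→1: ·
after 16 — deliver 4→0: ·
after 17 — deliver 0→4: ·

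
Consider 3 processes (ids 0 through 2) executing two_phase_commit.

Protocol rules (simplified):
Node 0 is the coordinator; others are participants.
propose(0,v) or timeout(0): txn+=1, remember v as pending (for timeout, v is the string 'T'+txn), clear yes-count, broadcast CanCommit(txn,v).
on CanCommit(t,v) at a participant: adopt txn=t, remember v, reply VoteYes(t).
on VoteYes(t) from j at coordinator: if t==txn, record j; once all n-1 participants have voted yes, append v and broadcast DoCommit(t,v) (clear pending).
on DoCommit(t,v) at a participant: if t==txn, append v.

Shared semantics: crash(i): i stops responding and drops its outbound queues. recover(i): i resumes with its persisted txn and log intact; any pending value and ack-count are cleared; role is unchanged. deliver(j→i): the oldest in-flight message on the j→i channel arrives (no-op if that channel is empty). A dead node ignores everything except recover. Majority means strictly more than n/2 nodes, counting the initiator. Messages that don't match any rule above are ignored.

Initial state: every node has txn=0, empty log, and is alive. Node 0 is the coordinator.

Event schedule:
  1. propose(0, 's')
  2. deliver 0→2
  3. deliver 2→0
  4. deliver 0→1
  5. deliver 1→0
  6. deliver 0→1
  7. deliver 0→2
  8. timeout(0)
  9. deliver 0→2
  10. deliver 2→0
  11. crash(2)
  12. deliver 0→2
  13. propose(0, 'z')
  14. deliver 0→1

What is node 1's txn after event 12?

step 1 propose(0,'s'): 0={coor,t=1,log=-}
step 2 deliver 0→2: 2={part,t=1,log=-}
step 3 deliver 2→0: —
step 4 deliver 0→1: 1={part,t=1,log=-}
step 5 deliver 1→0: 0={coor,t=1,log=s}
step 6 deliver 0→1: 1={part,t=1,log=s}
step 7 deliver 0→2: 2={part,t=1,log=s}
step 8 timeout(0): 0={coor,t=2,log=s}
step 9 deliver 0→2: 2={part,t=2,log=s}
step 10 deliver 2→0: —
step 11 crash(2): 2={✗part,t=2,log=s}
step 12 deliver 0→2: —

1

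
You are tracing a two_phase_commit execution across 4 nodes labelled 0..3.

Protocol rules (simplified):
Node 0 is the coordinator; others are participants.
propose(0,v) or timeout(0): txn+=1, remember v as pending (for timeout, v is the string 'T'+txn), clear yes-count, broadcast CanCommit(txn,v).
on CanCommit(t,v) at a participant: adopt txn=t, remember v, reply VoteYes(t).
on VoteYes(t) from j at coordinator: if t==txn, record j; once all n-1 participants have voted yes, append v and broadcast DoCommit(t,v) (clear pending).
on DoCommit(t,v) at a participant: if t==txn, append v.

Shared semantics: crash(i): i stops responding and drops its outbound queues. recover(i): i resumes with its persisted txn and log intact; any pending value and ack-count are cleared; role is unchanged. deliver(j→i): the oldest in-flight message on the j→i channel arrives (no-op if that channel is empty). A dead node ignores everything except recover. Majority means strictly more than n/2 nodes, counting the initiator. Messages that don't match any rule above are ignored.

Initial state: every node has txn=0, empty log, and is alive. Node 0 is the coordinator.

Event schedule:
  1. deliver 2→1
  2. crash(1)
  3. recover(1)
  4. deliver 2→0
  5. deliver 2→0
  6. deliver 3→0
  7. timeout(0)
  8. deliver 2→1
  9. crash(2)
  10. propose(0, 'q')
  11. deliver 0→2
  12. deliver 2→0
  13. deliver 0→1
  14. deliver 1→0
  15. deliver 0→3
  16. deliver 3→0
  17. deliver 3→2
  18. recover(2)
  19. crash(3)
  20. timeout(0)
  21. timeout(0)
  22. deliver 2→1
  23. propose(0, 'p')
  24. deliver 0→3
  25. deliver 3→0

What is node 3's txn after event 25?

e1 deliver 2→1: ·
e2 crash(1): 1[✗part,t=0,-]
e3 recover(1): 1[part,t=0,-]
e4 deliver 2→0: ·
e5 deliver 2→0: ·
e6 deliver 3→0: ·
e7 timeout(0): 0[coor,t=1,-]
e8 deliver 2→1: ·
e9 crash(2): 2[✗part,t=0,-]
e10 propose(0,'q'): 0[coor,t=2,-]
e11 deliver 0→2: ·
e12 deliver 2→0: ·
e13 deliver 0→1: 1[part,t=1,-]
e14 deliver 1→0: ·
e15 deliver 0→3: 3[part,t=1,-]
e16 deliver 3→0: ·
e17 deliver 3→2: ·
e18 recover(2): 2[part,t=0,-]
e19 crash(3): 3[✗part,t=1,-]
e20 timeout(0): 0[coor,t=3,-]
e21 timeout(0): 0[coor,t=4,-]
e22 deliver 2→1: ·
e23 propose(0,'p'): 0[coor,t=5,-]
e24 deliver 0→3: ·
e25 deliver 3→0: ·

1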